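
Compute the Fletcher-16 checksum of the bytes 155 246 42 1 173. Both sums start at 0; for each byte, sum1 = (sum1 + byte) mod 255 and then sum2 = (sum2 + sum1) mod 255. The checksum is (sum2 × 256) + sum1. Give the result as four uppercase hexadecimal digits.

Running sums (mod 255):
  after byte 0 (155): sum1=155, sum2=155
  after byte 1 (246): sum1=146, sum2=46
  after byte 2 (42): sum1=188, sum2=234
  after byte 3 (1): sum1=189, sum2=168
  after byte 4 (173): sum1=107, sum2=20
Checksum = sum2·256 + sum1 = 20·256 + 107 = 5227 = 0x146B.

146B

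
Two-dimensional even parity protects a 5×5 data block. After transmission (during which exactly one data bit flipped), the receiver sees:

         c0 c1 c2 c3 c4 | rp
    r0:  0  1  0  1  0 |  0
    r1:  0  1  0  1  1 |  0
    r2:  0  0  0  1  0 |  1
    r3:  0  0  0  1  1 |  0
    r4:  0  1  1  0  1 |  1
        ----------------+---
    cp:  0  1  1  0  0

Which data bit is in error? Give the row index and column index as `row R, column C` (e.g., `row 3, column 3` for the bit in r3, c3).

Recompute each row's even parity and compare to rp:
  r0: data parity 0, sent rp 0 → ok
  r1: data parity 1, sent rp 0 → mismatch
  r2: data parity 1, sent rp 1 → ok
  r3: data parity 0, sent rp 0 → ok
  r4: data parity 1, sent rp 1 → ok
Recompute each column's even parity and compare to cp:
  c0: data parity 0, sent cp 0 → ok
  c1: data parity 1, sent cp 1 → ok
  c2: data parity 1, sent cp 1 → ok
  c3: data parity 0, sent cp 0 → ok
  c4: data parity 1, sent cp 0 → mismatch
Exactly one row (r1) and one column (c4) fail → the flipped bit is at their intersection.

row 1, column 4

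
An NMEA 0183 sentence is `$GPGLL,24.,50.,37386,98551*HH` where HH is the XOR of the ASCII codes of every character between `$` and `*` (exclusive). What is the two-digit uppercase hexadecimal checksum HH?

XOR the ASCII codes of the payload characters:
  'G' = 0x47 → acc = 0x47
  'P' = 0x50 → acc = 0x17
  'G' = 0x47 → acc = 0x50
  'L' = 0x4C → acc = 0x1C
  'L' = 0x4C → acc = 0x50
  ',' = 0x2C → acc = 0x7C
  '2' = 0x32 → acc = 0x4E
  '4' = 0x34 → acc = 0x7A
  '.' = 0x2E → acc = 0x54
  ',' = 0x2C → acc = 0x78
  '5' = 0x35 → acc = 0x4D
  '0' = 0x30 → acc = 0x7D
  '.' = 0x2E → acc = 0x53
  ',' = 0x2C → acc = 0x7F
  '3' = 0x33 → acc = 0x4C
  '7' = 0x37 → acc = 0x7B
  '3' = 0x33 → acc = 0x48
  '8' = 0x38 → acc = 0x70
  '6' = 0x36 → acc = 0x46
  ',' = 0x2C → acc = 0x6A
  '9' = 0x39 → acc = 0x53
  '8' = 0x38 → acc = 0x6B
  '5' = 0x35 → acc = 0x5E
  '5' = 0x35 → acc = 0x6B
  '1' = 0x31 → acc = 0x5A
Checksum = 0x5A.

5A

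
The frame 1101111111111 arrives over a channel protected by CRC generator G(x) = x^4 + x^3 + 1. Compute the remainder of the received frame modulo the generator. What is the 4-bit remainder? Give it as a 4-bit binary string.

Modulo-2 division of 1101111111111 by 11001:
  pos 0: 11011 XOR 11001 = 00010
  pos 3: 10111 XOR 11001 = 01110
  pos 4: 11101 XOR 11001 = 00100
  pos 6: 10011 XOR 11001 = 01010
  pos 7: 10101 XOR 11001 = 01100
  pos 8: 11001 XOR 11001 = 00000
Remainder = 0000 (zero — the frame passes the CRC check).

0000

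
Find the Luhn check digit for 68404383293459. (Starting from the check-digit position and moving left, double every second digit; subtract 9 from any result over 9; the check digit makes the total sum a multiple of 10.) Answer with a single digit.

3

Partial digits right→left: 9 5 4 3 9 2 3 8 3 4 0 4 8 6
Double every second digit counting from the check-digit position (so the 1st, 3rd, 5th, ... of the partial from the right).
  doubled (with −9 where >9): 9 8 9 6 6 0 7 → sum 45
  kept as-is: 5 3 2 8 4 4 6 → sum 32
Total = 45 + 32 = 77.
Check digit = (10 − (77 mod 10)) mod 10 = 3.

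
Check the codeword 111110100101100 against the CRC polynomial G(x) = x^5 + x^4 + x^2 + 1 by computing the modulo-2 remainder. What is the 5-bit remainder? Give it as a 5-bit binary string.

01101

Modulo-2 division of 111110100101100 by 110101:
  pos 0: 111110 XOR 110101 = 001011
  pos 2: 101110 XOR 110101 = 011011
  pos 3: 110110 XOR 110101 = 000011
  pos 7: 111011 XOR 110101 = 001110
  pos 9: 111000 XOR 110101 = 001101
Remainder = 01101 (nonzero — an error is detected).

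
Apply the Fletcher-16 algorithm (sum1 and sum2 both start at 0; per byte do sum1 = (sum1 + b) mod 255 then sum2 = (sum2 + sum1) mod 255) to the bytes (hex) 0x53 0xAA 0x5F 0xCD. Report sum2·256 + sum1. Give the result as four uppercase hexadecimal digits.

Running sums (mod 255):
  after byte 0 (0x53): sum1=83, sum2=83
  after byte 1 (0xAA): sum1=253, sum2=81
  after byte 2 (0x5F): sum1=93, sum2=174
  after byte 3 (0xCD): sum1=43, sum2=217
Checksum = sum2·256 + sum1 = 217·256 + 43 = 55595 = 0xD92B.

D92B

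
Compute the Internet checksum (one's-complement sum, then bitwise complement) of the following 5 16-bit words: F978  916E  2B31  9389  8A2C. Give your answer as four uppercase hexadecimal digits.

One's-complement addition (fold any carry out of bit 15 back into bit 0):
  0xF978 + 0x916E = 0x18AE6 → wrap carry → 0x8AE7
  0x8AE7 + 0x2B31 = 0x0B618
  0xB618 + 0x9389 = 0x149A1 → wrap carry → 0x49A2
  0x49A2 + 0x8A2C = 0x0D3CE
One's-complement sum = 0xD3CE.
Checksum = ~0xD3CE & 0xFFFF = 0x2C31.

2C31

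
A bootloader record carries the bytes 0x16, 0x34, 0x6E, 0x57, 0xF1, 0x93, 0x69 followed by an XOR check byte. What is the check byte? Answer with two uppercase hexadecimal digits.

10

XOR the bytes together:
  start with 0x16
  0x16 ⊕ 0x34 = 0x22
  0x22 ⊕ 0x6E = 0x4C
  0x4C ⊕ 0x57 = 0x1B
  0x1B ⊕ 0xF1 = 0xEA
  0xEA ⊕ 0x93 = 0x79
  0x79 ⊕ 0x69 = 0x10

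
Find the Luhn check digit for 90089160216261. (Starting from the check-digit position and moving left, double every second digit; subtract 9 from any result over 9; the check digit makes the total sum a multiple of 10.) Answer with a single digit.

Partial digits right→left: 1 6 2 6 1 2 0 6 1 9 8 0 0 9
Double every second digit counting from the check-digit position (so the 1st, 3rd, 5th, ... of the partial from the right).
  doubled (with −9 where >9): 2 4 2 0 2 7 0 → sum 17
  kept as-is: 6 6 2 6 9 0 9 → sum 38
Total = 17 + 38 = 55.
Check digit = (10 − (55 mod 10)) mod 10 = 5.

5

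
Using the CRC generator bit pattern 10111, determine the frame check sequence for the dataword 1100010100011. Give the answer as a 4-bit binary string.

1100

Append 4 zeros: 11000101000110000. Divide by 10111 (XOR where the leading bit is 1):
  pos 0: 11000 XOR 10111 = 01111
  pos 1: 11111 XOR 10111 = 01000
  pos 2: 10000 XOR 10111 = 00111
  pos 4: 11110 XOR 10111 = 01001
  pos 5: 10010 XOR 10111 = 00101
  pos 7: 10101 XOR 10111 = 00010
  pos 10: 10100 XOR 10111 = 00011
Remainder (last 4 bits) = 1100. This is the CRC / FCS.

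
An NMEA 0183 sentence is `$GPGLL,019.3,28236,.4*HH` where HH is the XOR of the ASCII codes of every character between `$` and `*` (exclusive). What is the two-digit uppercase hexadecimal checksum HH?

7E

XOR the ASCII codes of the payload characters:
  'G' = 0x47 → acc = 0x47
  'P' = 0x50 → acc = 0x17
  'G' = 0x47 → acc = 0x50
  'L' = 0x4C → acc = 0x1C
  'L' = 0x4C → acc = 0x50
  ',' = 0x2C → acc = 0x7C
  '0' = 0x30 → acc = 0x4C
  '1' = 0x31 → acc = 0x7D
  '9' = 0x39 → acc = 0x44
  '.' = 0x2E → acc = 0x6A
  '3' = 0x33 → acc = 0x59
  ',' = 0x2C → acc = 0x75
  '2' = 0x32 → acc = 0x47
  '8' = 0x38 → acc = 0x7F
  '2' = 0x32 → acc = 0x4D
  '3' = 0x33 → acc = 0x7E
  '6' = 0x36 → acc = 0x48
  ',' = 0x2C → acc = 0x64
  '.' = 0x2E → acc = 0x4A
  '4' = 0x34 → acc = 0x7E
Checksum = 0x7E.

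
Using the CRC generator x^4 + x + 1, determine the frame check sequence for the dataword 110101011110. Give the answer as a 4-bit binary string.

Append 4 zeros: 1101010111100000. Divide by 10011 (XOR where the leading bit is 1):
  pos 0: 11010 XOR 10011 = 01001
  pos 1: 10011 XOR 10011 = 00000
  pos 7: 11110 XOR 10011 = 01101
  pos 8: 11010 XOR 10011 = 01001
  pos 9: 10010 XOR 10011 = 00001
Remainder (last 4 bits) = 0100. This is the CRC / FCS.

0100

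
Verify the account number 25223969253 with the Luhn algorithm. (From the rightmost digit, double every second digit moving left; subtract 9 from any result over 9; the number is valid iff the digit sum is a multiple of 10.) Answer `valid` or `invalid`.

invalid

From the right, keep odd positions and double even positions (subtract 9 from any doubled value over 9):
  doubled (positions 2,4,...): 1 9 9 4 1 → sum 24
  kept (positions 1,3,...): 3 2 6 3 2 2 → sum 18
Total = 42.
42 mod 10 = 2, so the number is invalid.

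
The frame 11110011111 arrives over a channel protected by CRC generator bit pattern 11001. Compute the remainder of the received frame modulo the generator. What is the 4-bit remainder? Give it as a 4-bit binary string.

Modulo-2 division of 11110011111 by 11001:
  pos 0: 11110 XOR 11001 = 00111
  pos 2: 11101 XOR 11001 = 00100
  pos 4: 10011 XOR 11001 = 01010
  pos 5: 10101 XOR 11001 = 01100
  pos 6: 11001 XOR 11001 = 00000
Remainder = 0000 (zero — the frame passes the CRC check).

0000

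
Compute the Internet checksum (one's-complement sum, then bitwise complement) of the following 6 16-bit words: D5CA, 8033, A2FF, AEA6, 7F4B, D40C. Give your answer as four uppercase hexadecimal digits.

One's-complement addition (fold any carry out of bit 15 back into bit 0):
  0xD5CA + 0x8033 = 0x155FD → wrap carry → 0x55FE
  0x55FE + 0xA2FF = 0x0F8FD
  0xF8FD + 0xAEA6 = 0x1A7A3 → wrap carry → 0xA7A4
  0xA7A4 + 0x7F4B = 0x126EF → wrap carry → 0x26F0
  0x26F0 + 0xD40C = 0x0FAFC
One's-complement sum = 0xFAFC.
Checksum = ~0xFAFC & 0xFFFF = 0x0503.

0503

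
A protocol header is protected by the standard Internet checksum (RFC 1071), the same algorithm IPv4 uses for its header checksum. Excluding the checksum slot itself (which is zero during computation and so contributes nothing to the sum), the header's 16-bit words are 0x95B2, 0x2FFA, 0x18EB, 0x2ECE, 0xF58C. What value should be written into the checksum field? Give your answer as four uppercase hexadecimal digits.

FD0C

One's-complement addition (fold any carry out of bit 15 back into bit 0):
  0x95B2 + 0x2FFA = 0x0C5AC
  0xC5AC + 0x18EB = 0x0DE97
  0xDE97 + 0x2ECE = 0x10D65 → wrap carry → 0x0D66
  0x0D66 + 0xF58C = 0x102F2 → wrap carry → 0x02F3
One's-complement sum = 0x02F3.
Checksum = ~0x02F3 & 0xFFFF = 0xFD0C.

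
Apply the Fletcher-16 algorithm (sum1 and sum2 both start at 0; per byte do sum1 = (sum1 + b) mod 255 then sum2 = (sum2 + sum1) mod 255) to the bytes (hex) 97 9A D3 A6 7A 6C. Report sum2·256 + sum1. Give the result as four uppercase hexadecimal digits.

Running sums (mod 255):
  after byte 0 (97): sum1=151, sum2=151
  after byte 1 (9A): sum1=50, sum2=201
  after byte 2 (D3): sum1=6, sum2=207
  after byte 3 (A6): sum1=172, sum2=124
  after byte 4 (7A): sum1=39, sum2=163
  after byte 5 (6C): sum1=147, sum2=55
Checksum = sum2·256 + sum1 = 55·256 + 147 = 14227 = 0x3793.

3793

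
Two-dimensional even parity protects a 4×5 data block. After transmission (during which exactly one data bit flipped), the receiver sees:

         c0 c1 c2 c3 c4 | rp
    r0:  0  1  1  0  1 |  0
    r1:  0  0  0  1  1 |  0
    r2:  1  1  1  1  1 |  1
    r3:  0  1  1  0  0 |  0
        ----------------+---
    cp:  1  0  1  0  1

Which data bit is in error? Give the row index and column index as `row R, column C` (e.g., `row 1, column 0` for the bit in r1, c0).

row 0, column 1

Recompute each row's even parity and compare to rp:
  r0: data parity 1, sent rp 0 → mismatch
  r1: data parity 0, sent rp 0 → ok
  r2: data parity 1, sent rp 1 → ok
  r3: data parity 0, sent rp 0 → ok
Recompute each column's even parity and compare to cp:
  c0: data parity 1, sent cp 1 → ok
  c1: data parity 1, sent cp 0 → mismatch
  c2: data parity 1, sent cp 1 → ok
  c3: data parity 0, sent cp 0 → ok
  c4: data parity 1, sent cp 1 → ok
Exactly one row (r0) and one column (c1) fail → the flipped bit is at their intersection.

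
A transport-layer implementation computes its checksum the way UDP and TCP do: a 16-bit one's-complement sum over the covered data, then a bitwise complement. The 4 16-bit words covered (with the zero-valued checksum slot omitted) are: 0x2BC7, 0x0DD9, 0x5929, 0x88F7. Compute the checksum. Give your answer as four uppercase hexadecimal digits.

One's-complement addition (fold any carry out of bit 15 back into bit 0):
  0x2BC7 + 0x0DD9 = 0x039A0
  0x39A0 + 0x5929 = 0x092C9
  0x92C9 + 0x88F7 = 0x11BC0 → wrap carry → 0x1BC1
One's-complement sum = 0x1BC1.
Checksum = ~0x1BC1 & 0xFFFF = 0xE43E.

E43E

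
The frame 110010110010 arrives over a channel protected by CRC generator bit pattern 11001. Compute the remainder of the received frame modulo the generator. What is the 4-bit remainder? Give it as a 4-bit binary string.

0000

Modulo-2 division of 110010110010 by 11001:
  pos 0: 11001 XOR 11001 = 00000
  pos 6: 11001 XOR 11001 = 00000
Remainder = 0000 (zero — the frame passes the CRC check).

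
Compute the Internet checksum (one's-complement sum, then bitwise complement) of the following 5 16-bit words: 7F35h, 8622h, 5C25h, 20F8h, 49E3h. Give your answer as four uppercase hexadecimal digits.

One's-complement addition (fold any carry out of bit 15 back into bit 0):
  0x7F35 + 0x8622 = 0x10557 → wrap carry → 0x0558
  0x0558 + 0x5C25 = 0x0617D
  0x617D + 0x20F8 = 0x08275
  0x8275 + 0x49E3 = 0x0CC58
One's-complement sum = 0xCC58.
Checksum = ~0xCC58 & 0xFFFF = 0x33A7.

33A7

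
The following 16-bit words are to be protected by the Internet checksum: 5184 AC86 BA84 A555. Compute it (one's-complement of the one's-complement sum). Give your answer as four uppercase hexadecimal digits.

One's-complement addition (fold any carry out of bit 15 back into bit 0):
  0x5184 + 0xAC86 = 0x0FE0A
  0xFE0A + 0xBA84 = 0x1B88E → wrap carry → 0xB88F
  0xB88F + 0xA555 = 0x15DE4 → wrap carry → 0x5DE5
One's-complement sum = 0x5DE5.
Checksum = ~0x5DE5 & 0xFFFF = 0xA21A.

A21A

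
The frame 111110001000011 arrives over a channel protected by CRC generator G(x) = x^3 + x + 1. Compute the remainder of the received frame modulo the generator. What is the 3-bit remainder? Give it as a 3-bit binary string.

000

Modulo-2 division of 111110001000011 by 1011:
  pos 0: 1111 XOR 1011 = 0100
  pos 1: 1001 XOR 1011 = 0010
  pos 3: 1000 XOR 1011 = 0011
  pos 5: 1101 XOR 1011 = 0110
  pos 6: 1100 XOR 1011 = 0111
  pos 7: 1110 XOR 1011 = 0101
  pos 8: 1010 XOR 1011 = 0001
  pos 11: 1011 XOR 1011 = 0000
Remainder = 000 (zero — the frame passes the CRC check).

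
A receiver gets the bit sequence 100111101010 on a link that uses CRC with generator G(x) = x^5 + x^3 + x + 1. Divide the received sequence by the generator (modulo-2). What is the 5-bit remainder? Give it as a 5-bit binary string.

10011

Modulo-2 division of 100111101010 by 101011:
  pos 0: 100111 XOR 101011 = 001100
  pos 2: 110010 XOR 101011 = 011001
  pos 3: 110011 XOR 101011 = 011000
  pos 4: 110000 XOR 101011 = 011011
  pos 5: 110111 XOR 101011 = 011100
  pos 6: 111000 XOR 101011 = 010011
Remainder = 10011 (nonzero — an error is detected).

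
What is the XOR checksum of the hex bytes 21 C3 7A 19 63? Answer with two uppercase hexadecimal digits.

E2

XOR the bytes together:
  start with 0x21
  0x21 ⊕ 0xC3 = 0xE2
  0xE2 ⊕ 0x7A = 0x98
  0x98 ⊕ 0x19 = 0x81
  0x81 ⊕ 0x63 = 0xE2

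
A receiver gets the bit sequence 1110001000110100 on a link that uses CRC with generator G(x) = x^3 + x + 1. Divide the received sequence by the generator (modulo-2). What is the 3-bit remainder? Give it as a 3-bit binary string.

111

Modulo-2 division of 1110001000110100 by 1011:
  pos 0: 1110 XOR 1011 = 0101
  pos 1: 1010 XOR 1011 = 0001
  pos 4: 1010 XOR 1011 = 0001
  pos 7: 1001 XOR 1011 = 0010
  pos 9: 1010 XOR 1011 = 0001
  pos 12: 1100 XOR 1011 = 0111
Remainder = 111 (nonzero — an error is detected).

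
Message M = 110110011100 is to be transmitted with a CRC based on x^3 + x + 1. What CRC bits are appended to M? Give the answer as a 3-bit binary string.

Append 3 zeros: 110110011100000. Divide by 1011 (XOR where the leading bit is 1):
  pos 0: 1101 XOR 1011 = 0110
  pos 1: 1101 XOR 1011 = 0110
  pos 2: 1100 XOR 1011 = 0111
  pos 3: 1110 XOR 1011 = 0101
  pos 4: 1011 XOR 1011 = 0000
  pos 8: 1100 XOR 1011 = 0111
  pos 9: 1110 XOR 1011 = 0101
  pos 10: 1010 XOR 1011 = 0001
Remainder (last 3 bits) = 010. This is the CRC / FCS.

010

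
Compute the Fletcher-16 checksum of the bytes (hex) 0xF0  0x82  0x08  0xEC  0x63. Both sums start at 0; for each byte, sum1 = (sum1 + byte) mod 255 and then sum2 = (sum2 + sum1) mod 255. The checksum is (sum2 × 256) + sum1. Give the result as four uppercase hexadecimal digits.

14CB

Running sums (mod 255):
  after byte 0 (0xF0): sum1=240, sum2=240
  after byte 1 (0x82): sum1=115, sum2=100
  after byte 2 (0x08): sum1=123, sum2=223
  after byte 3 (0xEC): sum1=104, sum2=72
  after byte 4 (0x63): sum1=203, sum2=20
Checksum = sum2·256 + sum1 = 20·256 + 203 = 5323 = 0x14CB.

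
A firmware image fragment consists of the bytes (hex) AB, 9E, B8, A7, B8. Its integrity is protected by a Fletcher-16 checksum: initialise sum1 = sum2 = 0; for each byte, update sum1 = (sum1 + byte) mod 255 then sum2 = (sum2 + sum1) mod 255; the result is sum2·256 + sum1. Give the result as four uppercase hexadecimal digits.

0763

Running sums (mod 255):
  after byte 0 (AB): sum1=171, sum2=171
  after byte 1 (9E): sum1=74, sum2=245
  after byte 2 (B8): sum1=3, sum2=248
  after byte 3 (A7): sum1=170, sum2=163
  after byte 4 (B8): sum1=99, sum2=7
Checksum = sum2·256 + sum1 = 7·256 + 99 = 1891 = 0x0763.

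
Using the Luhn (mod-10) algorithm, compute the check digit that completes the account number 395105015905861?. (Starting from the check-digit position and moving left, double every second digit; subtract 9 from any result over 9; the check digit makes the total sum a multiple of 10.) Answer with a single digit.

Partial digits right→left: 1 6 8 5 0 9 5 1 0 5 0 1 5 9 3
Double every second digit counting from the check-digit position (so the 1st, 3rd, 5th, ... of the partial from the right).
  doubled (with −9 where >9): 2 7 0 1 0 0 1 6 → sum 17
  kept as-is: 6 5 9 1 5 1 9 → sum 36
Total = 17 + 36 = 53.
Check digit = (10 − (53 mod 10)) mod 10 = 7.

7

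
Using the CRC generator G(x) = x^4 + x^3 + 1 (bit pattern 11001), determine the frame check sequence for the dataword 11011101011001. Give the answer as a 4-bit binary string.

0101

Append 4 zeros: 110111010110010000. Divide by 11001 (XOR where the leading bit is 1):
  pos 0: 11011 XOR 11001 = 00010
  pos 3: 10101 XOR 11001 = 01100
  pos 4: 11000 XOR 11001 = 00001
  pos 8: 11100 XOR 11001 = 00101
  pos 10: 10110 XOR 11001 = 01111
  pos 11: 11110 XOR 11001 = 00111
  pos 13: 11100 XOR 11001 = 00101
Remainder (last 4 bits) = 0101. This is the CRC / FCS.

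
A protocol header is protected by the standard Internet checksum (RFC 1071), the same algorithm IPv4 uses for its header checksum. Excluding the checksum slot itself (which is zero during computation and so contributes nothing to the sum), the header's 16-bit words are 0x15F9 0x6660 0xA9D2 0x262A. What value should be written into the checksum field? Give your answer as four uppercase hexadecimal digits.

B3A9

One's-complement addition (fold any carry out of bit 15 back into bit 0):
  0x15F9 + 0x6660 = 0x07C59
  0x7C59 + 0xA9D2 = 0x1262B → wrap carry → 0x262C
  0x262C + 0x262A = 0x04C56
One's-complement sum = 0x4C56.
Checksum = ~0x4C56 & 0xFFFF = 0xB3A9.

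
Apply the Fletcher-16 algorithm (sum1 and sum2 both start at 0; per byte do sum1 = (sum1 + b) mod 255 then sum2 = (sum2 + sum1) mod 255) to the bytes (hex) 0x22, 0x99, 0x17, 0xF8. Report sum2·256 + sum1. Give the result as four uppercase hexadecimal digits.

7CCB

Running sums (mod 255):
  after byte 0 (0x22): sum1=34, sum2=34
  after byte 1 (0x99): sum1=187, sum2=221
  after byte 2 (0x17): sum1=210, sum2=176
  after byte 3 (0xF8): sum1=203, sum2=124
Checksum = sum2·256 + sum1 = 124·256 + 203 = 31947 = 0x7CCB.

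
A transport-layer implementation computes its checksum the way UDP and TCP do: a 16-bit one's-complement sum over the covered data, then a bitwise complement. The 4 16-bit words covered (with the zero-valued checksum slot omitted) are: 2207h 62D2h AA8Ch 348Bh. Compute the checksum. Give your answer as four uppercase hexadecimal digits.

One's-complement addition (fold any carry out of bit 15 back into bit 0):
  0x2207 + 0x62D2 = 0x084D9
  0x84D9 + 0xAA8C = 0x12F65 → wrap carry → 0x2F66
  0x2F66 + 0x348B = 0x063F1
One's-complement sum = 0x63F1.
Checksum = ~0x63F1 & 0xFFFF = 0x9C0E.

9C0E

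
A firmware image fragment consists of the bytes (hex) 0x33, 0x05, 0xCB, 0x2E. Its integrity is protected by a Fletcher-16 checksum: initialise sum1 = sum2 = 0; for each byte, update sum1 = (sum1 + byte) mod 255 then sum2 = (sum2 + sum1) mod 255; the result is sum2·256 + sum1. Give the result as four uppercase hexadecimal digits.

Running sums (mod 255):
  after byte 0 (0x33): sum1=51, sum2=51
  after byte 1 (0x05): sum1=56, sum2=107
  after byte 2 (0xCB): sum1=4, sum2=111
  after byte 3 (0x2E): sum1=50, sum2=161
Checksum = sum2·256 + sum1 = 161·256 + 50 = 41266 = 0xA132.

A132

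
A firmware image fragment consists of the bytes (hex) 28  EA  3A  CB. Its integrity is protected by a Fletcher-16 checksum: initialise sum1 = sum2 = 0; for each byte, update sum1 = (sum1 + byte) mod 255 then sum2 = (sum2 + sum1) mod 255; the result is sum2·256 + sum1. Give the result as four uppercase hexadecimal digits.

Running sums (mod 255):
  after byte 0 (28): sum1=40, sum2=40
  after byte 1 (EA): sum1=19, sum2=59
  after byte 2 (3A): sum1=77, sum2=136
  after byte 3 (CB): sum1=25, sum2=161
Checksum = sum2·256 + sum1 = 161·256 + 25 = 41241 = 0xA119.

A119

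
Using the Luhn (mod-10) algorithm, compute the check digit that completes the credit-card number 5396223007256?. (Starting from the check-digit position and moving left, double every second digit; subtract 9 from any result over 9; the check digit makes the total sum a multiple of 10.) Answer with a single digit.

Partial digits right→left: 6 5 2 7 0 0 3 2 2 6 9 3 5
Double every second digit counting from the check-digit position (so the 1st, 3rd, 5th, ... of the partial from the right).
  doubled (with −9 where >9): 3 4 0 6 4 9 1 → sum 27
  kept as-is: 5 7 0 2 6 3 → sum 23
Total = 27 + 23 = 50.
Check digit = (10 − (50 mod 10)) mod 10 = 0.

0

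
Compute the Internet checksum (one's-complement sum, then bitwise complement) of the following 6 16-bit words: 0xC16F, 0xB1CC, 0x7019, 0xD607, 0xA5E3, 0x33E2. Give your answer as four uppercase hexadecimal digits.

One's-complement addition (fold any carry out of bit 15 back into bit 0):
  0xC16F + 0xB1CC = 0x1733B → wrap carry → 0x733C
  0x733C + 0x7019 = 0x0E355
  0xE355 + 0xD607 = 0x1B95C → wrap carry → 0xB95D
  0xB95D + 0xA5E3 = 0x15F40 → wrap carry → 0x5F41
  0x5F41 + 0x33E2 = 0x09323
One's-complement sum = 0x9323.
Checksum = ~0x9323 & 0xFFFF = 0x6CDC.

6CDC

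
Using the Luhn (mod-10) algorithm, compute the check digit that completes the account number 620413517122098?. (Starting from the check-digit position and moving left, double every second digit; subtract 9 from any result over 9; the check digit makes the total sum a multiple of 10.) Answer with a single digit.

6

Partial digits right→left: 8 9 0 2 2 1 7 1 5 3 1 4 0 2 6
Double every second digit counting from the check-digit position (so the 1st, 3rd, 5th, ... of the partial from the right).
  doubled (with −9 where >9): 7 0 4 5 1 2 0 3 → sum 22
  kept as-is: 9 2 1 1 3 4 2 → sum 22
Total = 22 + 22 = 44.
Check digit = (10 − (44 mod 10)) mod 10 = 6.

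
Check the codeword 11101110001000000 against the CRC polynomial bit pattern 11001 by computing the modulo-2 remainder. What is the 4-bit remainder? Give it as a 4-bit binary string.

0100

Modulo-2 division of 11101110001000000 by 11001:
  pos 0: 11101 XOR 11001 = 00100
  pos 2: 10011 XOR 11001 = 01010
  pos 3: 10100 XOR 11001 = 01101
  pos 4: 11010 XOR 11001 = 00011
  pos 7: 11010 XOR 11001 = 00011
  pos 10: 11000 XOR 11001 = 00001
Remainder = 0100 (nonzero — an error is detected).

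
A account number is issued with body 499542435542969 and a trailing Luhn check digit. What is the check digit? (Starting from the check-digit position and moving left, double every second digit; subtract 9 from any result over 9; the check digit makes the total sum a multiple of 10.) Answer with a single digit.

8

Partial digits right→left: 9 6 9 2 4 5 5 3 4 2 4 5 9 9 4
Double every second digit counting from the check-digit position (so the 1st, 3rd, 5th, ... of the partial from the right).
  doubled (with −9 where >9): 9 9 8 1 8 8 9 8 → sum 60
  kept as-is: 6 2 5 3 2 5 9 → sum 32
Total = 60 + 32 = 92.
Check digit = (10 − (92 mod 10)) mod 10 = 8.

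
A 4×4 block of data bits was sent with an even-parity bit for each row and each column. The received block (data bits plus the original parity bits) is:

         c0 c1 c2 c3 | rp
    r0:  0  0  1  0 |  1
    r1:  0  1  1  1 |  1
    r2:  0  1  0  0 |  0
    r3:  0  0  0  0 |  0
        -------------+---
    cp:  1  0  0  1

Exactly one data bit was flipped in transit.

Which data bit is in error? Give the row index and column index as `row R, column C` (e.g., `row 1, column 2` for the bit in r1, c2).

Recompute each row's even parity and compare to rp:
  r0: data parity 1, sent rp 1 → ok
  r1: data parity 1, sent rp 1 → ok
  r2: data parity 1, sent rp 0 → mismatch
  r3: data parity 0, sent rp 0 → ok
Recompute each column's even parity and compare to cp:
  c0: data parity 0, sent cp 1 → mismatch
  c1: data parity 0, sent cp 0 → ok
  c2: data parity 0, sent cp 0 → ok
  c3: data parity 1, sent cp 1 → ok
Exactly one row (r2) and one column (c0) fail → the flipped bit is at their intersection.

row 2, column 0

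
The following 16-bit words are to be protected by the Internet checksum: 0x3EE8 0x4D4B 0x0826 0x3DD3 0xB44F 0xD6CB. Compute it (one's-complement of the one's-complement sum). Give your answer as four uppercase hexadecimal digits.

One's-complement addition (fold any carry out of bit 15 back into bit 0):
  0x3EE8 + 0x4D4B = 0x08C33
  0x8C33 + 0x0826 = 0x09459
  0x9459 + 0x3DD3 = 0x0D22C
  0xD22C + 0xB44F = 0x1867B → wrap carry → 0x867C
  0x867C + 0xD6CB = 0x15D47 → wrap carry → 0x5D48
One's-complement sum = 0x5D48.
Checksum = ~0x5D48 & 0xFFFF = 0xA2B7.

A2B7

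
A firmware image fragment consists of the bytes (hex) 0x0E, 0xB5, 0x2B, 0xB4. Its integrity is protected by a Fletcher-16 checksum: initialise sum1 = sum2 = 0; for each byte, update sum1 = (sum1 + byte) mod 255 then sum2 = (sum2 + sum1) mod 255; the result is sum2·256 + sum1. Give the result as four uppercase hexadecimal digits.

Running sums (mod 255):
  after byte 0 (0x0E): sum1=14, sum2=14
  after byte 1 (0xB5): sum1=195, sum2=209
  after byte 2 (0x2B): sum1=238, sum2=192
  after byte 3 (0xB4): sum1=163, sum2=100
Checksum = sum2·256 + sum1 = 100·256 + 163 = 25763 = 0x64A3.

64A3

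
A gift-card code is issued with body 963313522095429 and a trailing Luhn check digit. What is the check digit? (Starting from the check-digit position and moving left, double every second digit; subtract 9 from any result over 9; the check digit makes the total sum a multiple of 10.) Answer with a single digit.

Partial digits right→left: 9 2 4 5 9 0 2 2 5 3 1 3 3 6 9
Double every second digit counting from the check-digit position (so the 1st, 3rd, 5th, ... of the partial from the right).
  doubled (with −9 where >9): 9 8 9 4 1 2 6 9 → sum 48
  kept as-is: 2 5 0 2 3 3 6 → sum 21
Total = 48 + 21 = 69.
Check digit = (10 − (69 mod 10)) mod 10 = 1.

1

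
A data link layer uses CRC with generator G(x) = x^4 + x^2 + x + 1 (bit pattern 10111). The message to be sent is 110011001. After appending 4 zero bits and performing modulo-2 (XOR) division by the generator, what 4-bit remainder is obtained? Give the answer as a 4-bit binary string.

1101

Append 4 zeros: 1100110010000. Divide by 10111 (XOR where the leading bit is 1):
  pos 0: 11001 XOR 10111 = 01110
  pos 1: 11101 XOR 10111 = 01010
  pos 2: 10100 XOR 10111 = 00011
  pos 5: 11010 XOR 10111 = 01101
  pos 6: 11010 XOR 10111 = 01101
  pos 7: 11010 XOR 10111 = 01101
  pos 8: 11010 XOR 10111 = 01101
Remainder (last 4 bits) = 1101. This is the CRC / FCS.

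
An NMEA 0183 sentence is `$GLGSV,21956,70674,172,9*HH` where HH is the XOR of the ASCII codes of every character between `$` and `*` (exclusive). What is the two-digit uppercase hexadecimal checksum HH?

4F

XOR the ASCII codes of the payload characters:
  'G' = 0x47 → acc = 0x47
  'L' = 0x4C → acc = 0x0B
  'G' = 0x47 → acc = 0x4C
  'S' = 0x53 → acc = 0x1F
  'V' = 0x56 → acc = 0x49
  ',' = 0x2C → acc = 0x65
  '2' = 0x32 → acc = 0x57
  '1' = 0x31 → acc = 0x66
  '9' = 0x39 → acc = 0x5F
  '5' = 0x35 → acc = 0x6A
  '6' = 0x36 → acc = 0x5C
  ',' = 0x2C → acc = 0x70
  '7' = 0x37 → acc = 0x47
  '0' = 0x30 → acc = 0x77
  '6' = 0x36 → acc = 0x41
  '7' = 0x37 → acc = 0x76
  '4' = 0x34 → acc = 0x42
  ',' = 0x2C → acc = 0x6E
  '1' = 0x31 → acc = 0x5F
  '7' = 0x37 → acc = 0x68
  '2' = 0x32 → acc = 0x5A
  ',' = 0x2C → acc = 0x76
  '9' = 0x39 → acc = 0x4F
Checksum = 0x4F.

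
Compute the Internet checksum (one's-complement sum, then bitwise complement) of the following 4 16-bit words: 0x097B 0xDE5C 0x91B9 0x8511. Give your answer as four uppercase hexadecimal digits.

015D

One's-complement addition (fold any carry out of bit 15 back into bit 0):
  0x097B + 0xDE5C = 0x0E7D7
  0xE7D7 + 0x91B9 = 0x17990 → wrap carry → 0x7991
  0x7991 + 0x8511 = 0x0FEA2
One's-complement sum = 0xFEA2.
Checksum = ~0xFEA2 & 0xFFFF = 0x015D.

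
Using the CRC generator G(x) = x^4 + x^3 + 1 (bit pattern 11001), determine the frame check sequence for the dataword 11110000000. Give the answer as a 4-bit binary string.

Append 4 zeros: 111100000000000. Divide by 11001 (XOR where the leading bit is 1):
  pos 0: 11110 XOR 11001 = 00111
  pos 2: 11100 XOR 11001 = 00101
  pos 4: 10100 XOR 11001 = 01101
  pos 5: 11010 XOR 11001 = 00011
  pos 8: 11000 XOR 11001 = 00001
Remainder (last 4 bits) = 0100. This is the CRC / FCS.

0100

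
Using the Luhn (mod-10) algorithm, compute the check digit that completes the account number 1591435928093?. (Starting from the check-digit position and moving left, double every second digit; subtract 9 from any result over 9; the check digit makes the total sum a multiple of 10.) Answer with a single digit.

Partial digits right→left: 3 9 0 8 2 9 5 3 4 1 9 5 1
Double every second digit counting from the check-digit position (so the 1st, 3rd, 5th, ... of the partial from the right).
  doubled (with −9 where >9): 6 0 4 1 8 9 2 → sum 30
  kept as-is: 9 8 9 3 1 5 → sum 35
Total = 30 + 35 = 65.
Check digit = (10 − (65 mod 10)) mod 10 = 5.

5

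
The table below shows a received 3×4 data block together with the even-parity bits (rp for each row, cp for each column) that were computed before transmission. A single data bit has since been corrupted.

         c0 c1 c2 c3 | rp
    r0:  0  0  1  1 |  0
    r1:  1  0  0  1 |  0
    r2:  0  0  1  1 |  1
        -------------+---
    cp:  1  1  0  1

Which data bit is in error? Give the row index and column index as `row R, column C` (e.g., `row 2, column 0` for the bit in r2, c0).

Recompute each row's even parity and compare to rp:
  r0: data parity 0, sent rp 0 → ok
  r1: data parity 0, sent rp 0 → ok
  r2: data parity 0, sent rp 1 → mismatch
Recompute each column's even parity and compare to cp:
  c0: data parity 1, sent cp 1 → ok
  c1: data parity 0, sent cp 1 → mismatch
  c2: data parity 0, sent cp 0 → ok
  c3: data parity 1, sent cp 1 → ok
Exactly one row (r2) and one column (c1) fail → the flipped bit is at their intersection.

row 2, column 1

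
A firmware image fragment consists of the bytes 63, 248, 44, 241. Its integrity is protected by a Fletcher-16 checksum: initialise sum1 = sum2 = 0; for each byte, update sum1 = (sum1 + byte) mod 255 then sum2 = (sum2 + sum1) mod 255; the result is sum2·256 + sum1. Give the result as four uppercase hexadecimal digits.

Running sums (mod 255):
  after byte 0 (63): sum1=63, sum2=63
  after byte 1 (248): sum1=56, sum2=119
  after byte 2 (44): sum1=100, sum2=219
  after byte 3 (241): sum1=86, sum2=50
Checksum = sum2·256 + sum1 = 50·256 + 86 = 12886 = 0x3256.

3256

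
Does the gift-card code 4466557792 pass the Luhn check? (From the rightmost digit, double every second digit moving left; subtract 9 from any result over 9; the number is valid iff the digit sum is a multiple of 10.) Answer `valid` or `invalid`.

From the right, keep odd positions and double even positions (subtract 9 from any doubled value over 9):
  doubled (positions 2,4,...): 9 5 1 3 8 → sum 26
  kept (positions 1,3,...): 2 7 5 6 4 → sum 24
Total = 50.
50 mod 10 = 0, so the number is valid.

valid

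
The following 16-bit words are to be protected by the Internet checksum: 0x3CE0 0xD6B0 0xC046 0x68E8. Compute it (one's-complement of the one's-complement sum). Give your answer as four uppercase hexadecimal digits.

One's-complement addition (fold any carry out of bit 15 back into bit 0):
  0x3CE0 + 0xD6B0 = 0x11390 → wrap carry → 0x1391
  0x1391 + 0xC046 = 0x0D3D7
  0xD3D7 + 0x68E8 = 0x13CBF → wrap carry → 0x3CC0
One's-complement sum = 0x3CC0.
Checksum = ~0x3CC0 & 0xFFFF = 0xC33F.

C33F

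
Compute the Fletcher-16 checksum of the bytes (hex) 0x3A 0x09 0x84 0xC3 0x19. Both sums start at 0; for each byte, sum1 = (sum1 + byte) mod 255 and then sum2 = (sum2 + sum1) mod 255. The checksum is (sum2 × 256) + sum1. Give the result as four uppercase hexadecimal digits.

Running sums (mod 255):
  after byte 0 (0x3A): sum1=58, sum2=58
  after byte 1 (0x09): sum1=67, sum2=125
  after byte 2 (0x84): sum1=199, sum2=69
  after byte 3 (0xC3): sum1=139, sum2=208
  after byte 4 (0x19): sum1=164, sum2=117
Checksum = sum2·256 + sum1 = 117·256 + 164 = 30116 = 0x75A4.

75A4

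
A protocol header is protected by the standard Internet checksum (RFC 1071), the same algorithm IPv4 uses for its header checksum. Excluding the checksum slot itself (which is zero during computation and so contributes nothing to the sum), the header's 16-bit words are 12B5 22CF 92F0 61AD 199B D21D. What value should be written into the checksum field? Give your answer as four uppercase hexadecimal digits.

One's-complement addition (fold any carry out of bit 15 back into bit 0):
  0x12B5 + 0x22CF = 0x03584
  0x3584 + 0x92F0 = 0x0C874
  0xC874 + 0x61AD = 0x12A21 → wrap carry → 0x2A22
  0x2A22 + 0x199B = 0x043BD
  0x43BD + 0xD21D = 0x115DA → wrap carry → 0x15DB
One's-complement sum = 0x15DB.
Checksum = ~0x15DB & 0xFFFF = 0xEA24.

EA24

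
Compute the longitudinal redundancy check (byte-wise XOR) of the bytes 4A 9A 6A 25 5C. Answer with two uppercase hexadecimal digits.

C3

XOR the bytes together:
  start with 0x4A
  0x4A ⊕ 0x9A = 0xD0
  0xD0 ⊕ 0x6A = 0xBA
  0xBA ⊕ 0x25 = 0x9F
  0x9F ⊕ 0x5C = 0xC3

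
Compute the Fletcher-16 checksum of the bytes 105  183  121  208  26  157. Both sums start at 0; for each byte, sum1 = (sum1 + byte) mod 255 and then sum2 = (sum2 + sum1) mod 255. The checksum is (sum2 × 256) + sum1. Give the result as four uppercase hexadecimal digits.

3923

Running sums (mod 255):
  after byte 0 (105): sum1=105, sum2=105
  after byte 1 (183): sum1=33, sum2=138
  after byte 2 (121): sum1=154, sum2=37
  after byte 3 (208): sum1=107, sum2=144
  after byte 4 (26): sum1=133, sum2=22
  after byte 5 (157): sum1=35, sum2=57
Checksum = sum2·256 + sum1 = 57·256 + 35 = 14627 = 0x3923.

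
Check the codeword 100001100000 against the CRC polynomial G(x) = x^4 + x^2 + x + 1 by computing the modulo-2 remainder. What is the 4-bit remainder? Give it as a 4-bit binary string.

Modulo-2 division of 100001100000 by 10111:
  pos 0: 10000 XOR 10111 = 00111
  pos 2: 11111 XOR 10111 = 01000
  pos 3: 10000 XOR 10111 = 00111
  pos 5: 11100 XOR 10111 = 01011
  pos 6: 10110 XOR 10111 = 00001
Remainder = 0010 (nonzero — an error is detected).

0010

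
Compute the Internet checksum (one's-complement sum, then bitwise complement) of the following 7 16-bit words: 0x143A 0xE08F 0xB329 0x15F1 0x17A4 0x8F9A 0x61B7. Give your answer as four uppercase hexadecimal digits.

One's-complement addition (fold any carry out of bit 15 back into bit 0):
  0x143A + 0xE08F = 0x0F4C9
  0xF4C9 + 0xB329 = 0x1A7F2 → wrap carry → 0xA7F3
  0xA7F3 + 0x15F1 = 0x0BDE4
  0xBDE4 + 0x17A4 = 0x0D588
  0xD588 + 0x8F9A = 0x16522 → wrap carry → 0x6523
  0x6523 + 0x61B7 = 0x0C6DA
One's-complement sum = 0xC6DA.
Checksum = ~0xC6DA & 0xFFFF = 0x3925.

3925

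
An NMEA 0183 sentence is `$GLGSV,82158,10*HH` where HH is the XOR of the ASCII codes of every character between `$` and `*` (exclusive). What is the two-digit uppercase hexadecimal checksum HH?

XOR the ASCII codes of the payload characters:
  'G' = 0x47 → acc = 0x47
  'L' = 0x4C → acc = 0x0B
  'G' = 0x47 → acc = 0x4C
  'S' = 0x53 → acc = 0x1F
  'V' = 0x56 → acc = 0x49
  ',' = 0x2C → acc = 0x65
  '8' = 0x38 → acc = 0x5D
  '2' = 0x32 → acc = 0x6F
  '1' = 0x31 → acc = 0x5E
  '5' = 0x35 → acc = 0x6B
  '8' = 0x38 → acc = 0x53
  ',' = 0x2C → acc = 0x7F
  '1' = 0x31 → acc = 0x4E
  '0' = 0x30 → acc = 0x7E
Checksum = 0x7E.

7E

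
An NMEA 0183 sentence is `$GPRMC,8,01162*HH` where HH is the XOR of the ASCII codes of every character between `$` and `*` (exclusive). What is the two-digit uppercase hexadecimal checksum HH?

XOR the ASCII codes of the payload characters:
  'G' = 0x47 → acc = 0x47
  'P' = 0x50 → acc = 0x17
  'R' = 0x52 → acc = 0x45
  'M' = 0x4D → acc = 0x08
  'C' = 0x43 → acc = 0x4B
  ',' = 0x2C → acc = 0x67
  '8' = 0x38 → acc = 0x5F
  ',' = 0x2C → acc = 0x73
  '0' = 0x30 → acc = 0x43
  '1' = 0x31 → acc = 0x72
  '1' = 0x31 → acc = 0x43
  '6' = 0x36 → acc = 0x75
  '2' = 0x32 → acc = 0x47
Checksum = 0x47.

47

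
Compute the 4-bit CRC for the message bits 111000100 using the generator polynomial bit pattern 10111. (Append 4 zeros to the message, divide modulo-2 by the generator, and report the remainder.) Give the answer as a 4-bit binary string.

1010

Append 4 zeros: 1110001000000. Divide by 10111 (XOR where the leading bit is 1):
  pos 0: 11100 XOR 10111 = 01011
  pos 1: 10110 XOR 10111 = 00001
  pos 5: 11000 XOR 10111 = 01111
  pos 6: 11110 XOR 10111 = 01001
  pos 7: 10010 XOR 10111 = 00101
Remainder (last 4 bits) = 1010. This is the CRC / FCS.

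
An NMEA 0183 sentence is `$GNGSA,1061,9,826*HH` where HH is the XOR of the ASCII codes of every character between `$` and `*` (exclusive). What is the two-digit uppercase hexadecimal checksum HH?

73

XOR the ASCII codes of the payload characters:
  'G' = 0x47 → acc = 0x47
  'N' = 0x4E → acc = 0x09
  'G' = 0x47 → acc = 0x4E
  'S' = 0x53 → acc = 0x1D
  'A' = 0x41 → acc = 0x5C
  ',' = 0x2C → acc = 0x70
  '1' = 0x31 → acc = 0x41
  '0' = 0x30 → acc = 0x71
  '6' = 0x36 → acc = 0x47
  '1' = 0x31 → acc = 0x76
  ',' = 0x2C → acc = 0x5A
  '9' = 0x39 → acc = 0x63
  ',' = 0x2C → acc = 0x4F
  '8' = 0x38 → acc = 0x77
  '2' = 0x32 → acc = 0x45
  '6' = 0x36 → acc = 0x73
Checksum = 0x73.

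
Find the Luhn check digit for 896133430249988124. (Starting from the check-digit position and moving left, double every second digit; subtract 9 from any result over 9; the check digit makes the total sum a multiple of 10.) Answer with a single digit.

3

Partial digits right→left: 4 2 1 8 8 9 9 4 2 0 3 4 3 3 1 6 9 8
Double every second digit counting from the check-digit position (so the 1st, 3rd, 5th, ... of the partial from the right).
  doubled (with −9 where >9): 8 2 7 9 4 6 6 2 9 → sum 53
  kept as-is: 2 8 9 4 0 4 3 6 8 → sum 44
Total = 53 + 44 = 97.
Check digit = (10 − (97 mod 10)) mod 10 = 3.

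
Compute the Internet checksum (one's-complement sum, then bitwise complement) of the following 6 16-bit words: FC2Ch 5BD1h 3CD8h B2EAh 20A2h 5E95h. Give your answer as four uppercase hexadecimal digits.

3907

One's-complement addition (fold any carry out of bit 15 back into bit 0):
  0xFC2C + 0x5BD1 = 0x157FD → wrap carry → 0x57FE
  0x57FE + 0x3CD8 = 0x094D6
  0x94D6 + 0xB2EA = 0x147C0 → wrap carry → 0x47C1
  0x47C1 + 0x20A2 = 0x06863
  0x6863 + 0x5E95 = 0x0C6F8
One's-complement sum = 0xC6F8.
Checksum = ~0xC6F8 & 0xFFFF = 0x3907.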